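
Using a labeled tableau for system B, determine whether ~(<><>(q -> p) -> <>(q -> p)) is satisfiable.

1. ~(<><>(q -> p) -> <>(q -> p)), u
2. <><>(q -> p), u   [~->-rule on 1]
3. ~<>(q -> p), u   [~->-rule on 1]
4. ~(q -> p), u   [~<>-rule on 3 via uRu]
5. q, u   [~->-rule on 4]
6. ~p, u   [~->-rule on 4]
7. <>(q -> p), v   [<>-rule on 2: fresh world v, uRv]
8. ~(q -> p), v   [~<>-rule on 3 via uRv]
9. q, v   [~->-rule on 8]
10. ~p, v   [~->-rule on 8]
11. q -> p, w   [<>-rule on 7: fresh world w, vRw]
12. p, w   [->-rule on 11 (branches; this branch)]
Accessibility: uRu, uRv, vRu, vRv, vRw, wRv, wRw

Satisfiable (open branch found)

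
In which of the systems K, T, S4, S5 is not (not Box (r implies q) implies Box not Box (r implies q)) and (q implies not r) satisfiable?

K, T, S4

S4-tableau for the formula:
1. not (not Box (r implies q) implies Box not Box (r implies q)) and (q implies not r), 0
2. not (not Box (r implies q) implies Box not Box (r implies q)), 0
3. q implies not r, 0
4. not Box (r implies q), 0
5. not Box not Box (r implies q), 0
6. not r, 0
7. not (r implies q), 1
8. r, 1
9. not q, 1
10. Box (r implies q), 2
11. r implies q, 2
12. q, 2
Accessibility: 0R0, 0R1, 0R2, 1R1, 2R2
Complete open branch: satisfiable in S4, hence also in K, T (this S4-model is also a K-model and a T-model).
S5-tableau for the formula:
1. not (not Box (r implies q) implies Box not Box (r implies q)) and (q implies not r), 0
2. not (not Box (r implies q) implies Box not Box (r implies q)), 0
3. q implies not r, 0
4. not Box (r implies q), 0
5. not Box not Box (r implies q), 0
6. not r, 0
7. not (r implies q), 1
8. r, 1
9. not q, 1
10. Box (r implies q), 2
11. r implies q, 0
12. r implies q, 1
13. r implies q, 2
14. q, 0
15. q, 1
Accessibility: 0R0, 0R1, 0R2, 1R0, 1R1, 1R2, 2R0, 2R1, 2R2
Branch closes: q and not q both at 1.
Every branch closes (one shown): unsatisfiable in S5.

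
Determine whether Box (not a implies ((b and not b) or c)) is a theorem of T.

Tableau for the negation not Box (not a implies ((b and not b) or c)):
1. not Box (not a implies ((b and not b) or c)), 0
2. not (not a implies ((b and not b) or c)), 1
3. not a, 1
4. not ((b and not b) or c), 1
5. not (b and not b), 1
6. not c, 1
7. b, 1
Accessibility: 0R0, 0R1, 1R1
The negation has an open branch (countermodel exists).

Invalid (countermodel exists)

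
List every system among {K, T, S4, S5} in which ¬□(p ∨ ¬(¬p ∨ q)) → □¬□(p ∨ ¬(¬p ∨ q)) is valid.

S5

S5-tableau for the negation ¬(¬□(p ∨ ¬(¬p ∨ q)) → □¬□(p ∨ ¬(¬p ∨ q))):
1. ¬(¬□(p ∨ ¬(¬p ∨ q)) → □¬□(p ∨ ¬(¬p ∨ q))), w0
2. ¬□(p ∨ ¬(¬p ∨ q)), w0
3. ¬□¬□(p ∨ ¬(¬p ∨ q)), w0
4. ¬(p ∨ ¬(¬p ∨ q)), w1
5. ¬p, w1
6. ¬p ∨ q, w1
7. q, w1
8. □(p ∨ ¬(¬p ∨ q)), w2
9. p ∨ ¬(¬p ∨ q), w0
10. p ∨ ¬(¬p ∨ q), w1
11. p ∨ ¬(¬p ∨ q), w2
12. ¬(¬p ∨ q), w0
13. p, w0
14. ¬q, w0
15. ¬(¬p ∨ q), w1
16. p, w1
17. ¬q, w1
Accessibility: w0Rw0, w0Rw1, w0Rw2, w1Rw0, w1Rw1, w1Rw2, w2Rw0, w2Rw1, w2Rw2
Branch closes: p and ¬p both at w1.
Every branch closes (one shown): valid in S5.
S4-tableau for the negation ¬(¬□(p ∨ ¬(¬p ∨ q)) → □¬□(p ∨ ¬(¬p ∨ q))):
1. ¬(¬□(p ∨ ¬(¬p ∨ q)) → □¬□(p ∨ ¬(¬p ∨ q))), w0
2. ¬□(p ∨ ¬(¬p ∨ q)), w0
3. ¬□¬□(p ∨ ¬(¬p ∨ q)), w0
4. ¬(p ∨ ¬(¬p ∨ q)), w1
5. ¬p, w1
6. ¬p ∨ q, w1
7. q, w1
8. □(p ∨ ¬(¬p ∨ q)), w2
9. p ∨ ¬(¬p ∨ q), w2
10. ¬(¬p ∨ q), w2
11. p, w2
12. ¬q, w2
Accessibility: w0Rw0, w0Rw1, w0Rw2, w1Rw1, w2Rw2
Complete open branch: countermodel on an S4-frame, so not valid in S4, nor in K, T (the same frame is also a K-frame and a T-frame).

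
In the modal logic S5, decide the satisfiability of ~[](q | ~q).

1. ~[](q | ~q), 0
2. ~(q | ~q), 1   [~[]-rule on 1: fresh world 1, 0R1]
3. ~q, 1   [~|-rule on 2]
4. q, 1   [~|-rule on 2]
Accessibility: 0R0, 0R1, 1R0, 1R1
Branch closes: q and ~q both at 1.
All branches of the tableau close; one closing branch shown above.

Unsatisfiable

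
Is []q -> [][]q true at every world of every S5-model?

Valid

Tableau for the negation ~([]q -> [][]q):
1. ~([]q -> [][]q), u
2. []q, u   [~->-rule on 1]
3. ~[][]q, u   [~->-rule on 1]
4. q, u   [[]-rule on 2 via uRu]
5. ~[]q, v   [~[]-rule on 3: fresh world v, uRv]
6. q, v   [[]-rule on 2 via uRv]
7. ~q, w   [~[]-rule on 5: fresh world w, vRw]
8. q, w   [[]-rule on 2 via uRw]
Accessibility: uRu, uRv, uRw, vRu, vRv, vRw, wRu, wRv, wRw
Branch closes: q and ~q both at w.
Every branch of the negation's tableau closes; the branch above is one of them.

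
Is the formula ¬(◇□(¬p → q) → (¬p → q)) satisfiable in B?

1. ¬(◇□(¬p → q) → (¬p → q)), u
2. ◇□(¬p → q), u
3. ¬(¬p → q), u
4. ¬p, u
5. ¬q, u
6. □(¬p → q), v
7. ¬p → q, u
8. ¬p → q, v
9. q, u
Accessibility: uRu, uRv, vRu, vRv
Branch closes: q and ¬q both at u.
Every branch closes; the branch above is one of them.

Unsatisfiable (every branch closes)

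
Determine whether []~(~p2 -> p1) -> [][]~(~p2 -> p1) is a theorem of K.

Invalid (countermodel exists)

Tableau for the negation ~([]~(~p2 -> p1) -> [][]~(~p2 -> p1)):
1. ~([]~(~p2 -> p1) -> [][]~(~p2 -> p1)), u
2. []~(~p2 -> p1), u
3. ~[][]~(~p2 -> p1), u
4. ~[]~(~p2 -> p1), v
5. ~(~p2 -> p1), v
6. ~p2, v
7. ~p1, v
8. ~p2 -> p1, w
9. p1, w
Accessibility: uRv, vRw
The negation has an open branch (countermodel exists).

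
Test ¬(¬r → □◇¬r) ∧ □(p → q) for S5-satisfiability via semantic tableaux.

Unsatisfiable

1. ¬(¬r → □◇¬r) ∧ □(p → q), u
2. ¬(¬r → □◇¬r), u
3. □(p → q), u
4. ¬r, u
5. ¬□◇¬r, u
6. p → q, u
7. q, u
8. ¬◇¬r, v
9. p → q, v
10. r, u
Accessibility: uRu, uRv, vRu, vRv
Branch closes: r and ¬r both at u.
(One branch shown.) All branches close.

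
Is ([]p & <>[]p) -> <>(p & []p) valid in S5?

Valid

Tableau for the negation ~(([]p & <>[]p) -> <>(p & []p)):
1. ~(([]p & <>[]p) -> <>(p & []p)), w0
2. []p & <>[]p, w0
3. ~<>(p & []p), w0
4. []p, w0
5. <>[]p, w0
6. ~(p & []p), w0
7. p, w0
8. ~[]p, w0
9. []p, w1
10. ~(p & []p), w1
11. p, w1
12. ~[]p, w1
13. ~p, w2
14. ~(p & []p), w2
15. p, w2
Accessibility: w0Rw0, w0Rw1, w0Rw2, w1Rw0, w1Rw1, w1Rw2, w2Rw0, w2Rw1, w2Rw2
Branch closes: p and ~p both at w2.
All branches of the negation close; one closing branch shown above.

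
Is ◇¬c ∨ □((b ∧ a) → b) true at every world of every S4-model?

Tableau for the negation ¬(◇¬c ∨ □((b ∧ a) → b)):
1. ¬(◇¬c ∨ □((b ∧ a) → b)), 0
2. ¬◇¬c, 0
3. ¬□((b ∧ a) → b), 0
4. c, 0
5. ¬((b ∧ a) → b), 1
6. b ∧ a, 1
7. ¬b, 1
8. b, 1
9. a, 1
Accessibility: 0R0, 0R1, 1R1
Branch closes: b and ¬b both at 1.
All branches of the negation close; one closing branch shown above.

Valid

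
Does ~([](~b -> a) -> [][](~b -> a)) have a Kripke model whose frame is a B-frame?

Satisfiable (open branch found)

1. ~([](~b -> a) -> [][](~b -> a)), u
2. [](~b -> a), u
3. ~[][](~b -> a), u
4. ~b -> a, u
5. a, u
6. ~[](~b -> a), v
7. ~b -> a, v
8. a, v
9. ~(~b -> a), w
10. ~b, w
11. ~a, w
Accessibility: uRu, uRv, vRu, vRv, vRw, wRv, wRw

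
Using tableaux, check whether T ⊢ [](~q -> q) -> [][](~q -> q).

Not valid

Tableau for the negation ~([](~q -> q) -> [][](~q -> q)):
1. ~([](~q -> q) -> [][](~q -> q)), w0
2. [](~q -> q), w0
3. ~[][](~q -> q), w0
4. ~q -> q, w0
5. q, w0
6. ~[](~q -> q), w1
7. ~q -> q, w1
8. q, w1
9. ~(~q -> q), w2
10. ~q, w2
Accessibility: w0Rw0, w0Rw1, w1Rw1, w1Rw2, w2Rw2
The negation has an open branch (countermodel exists).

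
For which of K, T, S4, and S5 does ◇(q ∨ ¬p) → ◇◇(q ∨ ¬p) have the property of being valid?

T, S4, S5

T-tableau for the negation ¬(◇(q ∨ ¬p) → ◇◇(q ∨ ¬p)):
1. ¬(◇(q ∨ ¬p) → ◇◇(q ∨ ¬p)), w0
2. ◇(q ∨ ¬p), w0
3. ¬◇◇(q ∨ ¬p), w0
4. ¬◇(q ∨ ¬p), w0
5. ¬(q ∨ ¬p), w0
6. ¬q, w0
7. p, w0
8. q ∨ ¬p, w1
9. ¬◇(q ∨ ¬p), w1
10. ¬(q ∨ ¬p), w1
11. ¬q, w1
12. p, w1
13. ¬p, w1
Accessibility: w0Rw0, w0Rw1, w1Rw1
Branch closes: p and ¬p both at w1.
Every branch closes (one shown): valid in T, hence also in S4, S5 (every theorem of T is a theorem of S4 and S5).
K-tableau for the negation ¬(◇(q ∨ ¬p) → ◇◇(q ∨ ¬p)):
1. ¬(◇(q ∨ ¬p) → ◇◇(q ∨ ¬p)), w0
2. ◇(q ∨ ¬p), w0
3. ¬◇◇(q ∨ ¬p), w0
4. q ∨ ¬p, w1
5. ¬◇(q ∨ ¬p), w1
6. ¬p, w1
Accessibility: w0Rw1
Complete open branch: countermodel on a K-frame, so not valid in K.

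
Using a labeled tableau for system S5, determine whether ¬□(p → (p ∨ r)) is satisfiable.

1. ¬□(p → (p ∨ r)), 0
2. ¬(p → (p ∨ r)), 1
3. p, 1
4. ¬(p ∨ r), 1
5. ¬p, 1
6. ¬r, 1
Accessibility: 0R0, 0R1, 1R0, 1R1
Branch closes: p and ¬p both at 1.
(One branch shown.) All branches close.

Unsatisfiable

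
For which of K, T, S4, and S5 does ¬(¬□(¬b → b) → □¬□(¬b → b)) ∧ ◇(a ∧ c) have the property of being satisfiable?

K, T, S4

S4-tableau for the formula:
1. ¬(¬□(¬b → b) → □¬□(¬b → b)) ∧ ◇(a ∧ c), w0
2. ¬(¬□(¬b → b) → □¬□(¬b → b)), w0
3. ◇(a ∧ c), w0
4. ¬□(¬b → b), w0
5. ¬□¬□(¬b → b), w0
6. a ∧ c, w1
7. a, w1
8. c, w1
9. ¬(¬b → b), w2
10. ¬b, w2
11. □(¬b → b), w3
12. ¬b → b, w3
13. b, w3
Accessibility: w0Rw0, w0Rw1, w0Rw2, w0Rw3, w1Rw1, w2Rw2, w3Rw3
Complete open branch: satisfiable in S4, hence also in K, T (this S4-model is also a K-model and a T-model).
S5-tableau for the formula:
1. ¬(¬□(¬b → b) → □¬□(¬b → b)) ∧ ◇(a ∧ c), w0
2. ¬(¬□(¬b → b) → □¬□(¬b → b)), w0
3. ◇(a ∧ c), w0
4. ¬□(¬b → b), w0
5. ¬□¬□(¬b → b), w0
6. a ∧ c, w1
7. a, w1
8. c, w1
9. ¬(¬b → b), w2
10. ¬b, w2
11. □(¬b → b), w3
12. ¬b → b, w0
13. ¬b → b, w1
14. ¬b → b, w2
15. ¬b → b, w3
16. b, w0
17. b, w1
18. b, w2
Accessibility: w0Rw0, w0Rw1, w0Rw2, w0Rw3, w1Rw0, w1Rw1, w1Rw2, w1Rw3, w2Rw0, w2Rw1, w2Rw2, w2Rw3, w3Rw0, w3Rw1, w3Rw2, w3Rw3
Branch closes: b and ¬b both at w2.
Every branch closes (one shown): unsatisfiable in S5.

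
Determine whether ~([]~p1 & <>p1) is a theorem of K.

Tableau for the negation []~p1 & <>p1:
1. []~p1 & <>p1, u
2. []~p1, u   [&-rule on 1]
3. <>p1, u   [&-rule on 1]
4. p1, v   [<>-rule on 3: fresh world v, uRv]
5. ~p1, v   [[]-rule on 2 via uRv]
Accessibility: uRv
Branch closes: p1 and ~p1 both at v.
Every branch of the negation's tableau closes; the branch above is one of them.

Valid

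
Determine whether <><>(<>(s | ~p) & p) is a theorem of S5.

Tableau for the negation ~<><>(<>(s | ~p) & p):
1. ~<><>(<>(s | ~p) & p), w0
2. ~<>(<>(s | ~p) & p), w0
3. ~(<>(s | ~p) & p), w0
4. ~p, w0
Accessibility: w0Rw0
The negation has an open branch (countermodel exists).

Not valid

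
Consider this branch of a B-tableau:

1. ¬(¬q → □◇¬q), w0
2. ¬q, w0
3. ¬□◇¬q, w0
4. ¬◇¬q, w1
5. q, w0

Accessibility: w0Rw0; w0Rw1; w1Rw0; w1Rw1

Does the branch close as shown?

Closed

Both q and ¬q appear at w0.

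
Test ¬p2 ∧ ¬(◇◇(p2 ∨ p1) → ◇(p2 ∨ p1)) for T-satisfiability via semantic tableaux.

Satisfiable (open branch found)

1. ¬p2 ∧ ¬(◇◇(p2 ∨ p1) → ◇(p2 ∨ p1)), u
2. ¬p2, u
3. ¬(◇◇(p2 ∨ p1) → ◇(p2 ∨ p1)), u
4. ◇◇(p2 ∨ p1), u
5. ¬◇(p2 ∨ p1), u
6. ¬(p2 ∨ p1), u
7. ¬p1, u
8. ◇(p2 ∨ p1), v
9. ¬(p2 ∨ p1), v
10. ¬p2, v
11. ¬p1, v
12. p2 ∨ p1, w
13. p1, w
Accessibility: uRu, uRv, vRv, vRw, wRw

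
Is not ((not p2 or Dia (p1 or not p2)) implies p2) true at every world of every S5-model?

No, not valid

Tableau for the negation (not p2 or Dia (p1 or not p2)) implies p2:
1. (not p2 or Dia (p1 or not p2)) implies p2, u
2. p2, u   [implies-rule on 1 (branches; this branch)]
Accessibility: uRu
The negation has an open branch (countermodel exists).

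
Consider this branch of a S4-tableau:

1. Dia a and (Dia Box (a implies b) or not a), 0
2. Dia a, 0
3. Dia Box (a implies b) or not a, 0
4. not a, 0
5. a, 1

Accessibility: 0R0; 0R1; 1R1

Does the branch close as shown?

No atom appears with both signs at the same world.

Open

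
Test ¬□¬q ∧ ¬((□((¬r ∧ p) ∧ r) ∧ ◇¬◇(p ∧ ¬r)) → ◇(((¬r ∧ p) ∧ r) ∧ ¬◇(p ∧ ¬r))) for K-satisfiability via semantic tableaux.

1. ¬□¬q ∧ ¬((□((¬r ∧ p) ∧ r) ∧ ◇¬◇(p ∧ ¬r)) → ◇(((¬r ∧ p) ∧ r) ∧ ¬◇(p ∧ ¬r))), w0
2. ¬□¬q, w0   [∧-rule on 1]
3. ¬((□((¬r ∧ p) ∧ r) ∧ ◇¬◇(p ∧ ¬r)) → ◇(((¬r ∧ p) ∧ r) ∧ ¬◇(p ∧ ¬r))), w0   [∧-rule on 1]
4. □((¬r ∧ p) ∧ r) ∧ ◇¬◇(p ∧ ¬r), w0   [¬→-rule on 3]
5. ¬◇(((¬r ∧ p) ∧ r) ∧ ¬◇(p ∧ ¬r)), w0   [¬→-rule on 3]
6. □((¬r ∧ p) ∧ r), w0   [∧-rule on 4]
7. ◇¬◇(p ∧ ¬r), w0   [∧-rule on 4]
8. q, w1   [¬□-rule on 2: fresh world w1, w0Rw1]
9. ¬(((¬r ∧ p) ∧ r) ∧ ¬◇(p ∧ ¬r)), w1   [¬◇-rule on 5 via w0Rw1]
10. (¬r ∧ p) ∧ r, w1   [□-rule on 6 via w0Rw1]
11. ¬r ∧ p, w1   [∧-rule on 10]
12. r, w1   [∧-rule on 10]
13. ¬r, w1   [∧-rule on 11]
14. p, w1   [∧-rule on 11]
Accessibility: w0Rw1
Branch closes: r and ¬r both at w1.
(One branch shown.) All branches close.

No, unsatisfiable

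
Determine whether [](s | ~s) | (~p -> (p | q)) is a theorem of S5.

Tableau for the negation ~([](s | ~s) | (~p -> (p | q))):
1. ~([](s | ~s) | (~p -> (p | q))), u
2. ~[](s | ~s), u
3. ~(~p -> (p | q)), u
4. ~p, u
5. ~(p | q), u
6. ~q, u
7. ~(s | ~s), v
8. ~s, v
9. s, v
Accessibility: uRu, uRv, vRu, vRv
Branch closes: s and ~s both at v.
Every branch of the negation's tableau closes; the branch above is one of them.

Yes, valid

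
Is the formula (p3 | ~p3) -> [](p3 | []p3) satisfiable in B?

Satisfiable (open branch found)

1. (p3 | ~p3) -> [](p3 | []p3), 0
2. [](p3 | []p3), 0
3. p3 | []p3, 0
4. []p3, 0
5. p3, 0
Accessibility: 0R0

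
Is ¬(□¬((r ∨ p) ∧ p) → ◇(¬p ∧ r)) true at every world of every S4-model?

No, not valid

Tableau for the negation □¬((r ∨ p) ∧ p) → ◇(¬p ∧ r):
1. □¬((r ∨ p) ∧ p) → ◇(¬p ∧ r), u
2. ◇(¬p ∧ r), u
3. ¬p ∧ r, v
4. ¬p, v
5. r, v
Accessibility: uRu, uRv, vRv
The negation has an open branch (countermodel exists).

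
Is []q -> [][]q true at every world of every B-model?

Tableau for the negation ~([]q -> [][]q):
1. ~([]q -> [][]q), u
2. []q, u
3. ~[][]q, u
4. q, u
5. ~[]q, v
6. q, v
7. ~q, w
Accessibility: uRu, uRv, vRu, vRv, vRw, wRv, wRw
The negation has an open branch (countermodel exists).

Invalid (countermodel exists)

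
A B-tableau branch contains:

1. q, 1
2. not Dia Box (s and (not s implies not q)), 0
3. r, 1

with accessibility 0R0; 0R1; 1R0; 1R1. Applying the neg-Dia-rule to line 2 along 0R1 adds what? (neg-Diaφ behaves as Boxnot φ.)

not Box (s and (not s implies not q)), 1

neg-Diaφ behaves as Boxnot φ: propagate the negated body to each accessible world.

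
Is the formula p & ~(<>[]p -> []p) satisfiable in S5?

1. p & ~(<>[]p -> []p), w0
2. p, w0
3. ~(<>[]p -> []p), w0
4. <>[]p, w0
5. ~[]p, w0
6. []p, w1
7. p, w1
8. ~p, w2
9. p, w2
Accessibility: w0Rw0, w0Rw1, w0Rw2, w1Rw0, w1Rw1, w1Rw2, w2Rw0, w2Rw1, w2Rw2
Branch closes: p and ~p both at w2.
Every branch closes; the branch above is one of them.

No, unsatisfiable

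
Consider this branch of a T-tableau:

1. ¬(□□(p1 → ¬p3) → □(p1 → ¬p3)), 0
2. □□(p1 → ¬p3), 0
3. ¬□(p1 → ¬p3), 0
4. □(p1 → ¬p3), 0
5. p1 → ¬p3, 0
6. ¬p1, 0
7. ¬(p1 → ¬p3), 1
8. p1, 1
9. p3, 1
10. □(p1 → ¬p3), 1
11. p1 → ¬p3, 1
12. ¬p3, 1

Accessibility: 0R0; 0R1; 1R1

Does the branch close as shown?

Both p3 and ¬p3 appear at 1.

Closed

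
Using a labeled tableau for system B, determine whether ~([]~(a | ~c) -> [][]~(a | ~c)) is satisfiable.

Satisfiable (open branch found)

1. ~([]~(a | ~c) -> [][]~(a | ~c)), w0
2. []~(a | ~c), w0
3. ~[][]~(a | ~c), w0
4. ~(a | ~c), w0
5. ~a, w0
6. c, w0
7. ~[]~(a | ~c), w1
8. ~(a | ~c), w1
9. ~a, w1
10. c, w1
11. a | ~c, w2
12. ~c, w2
Accessibility: w0Rw0, w0Rw1, w1Rw0, w1Rw1, w1Rw2, w2Rw1, w2Rw2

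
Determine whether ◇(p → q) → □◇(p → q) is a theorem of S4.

Tableau for the negation ¬(◇(p → q) → □◇(p → q)):
1. ¬(◇(p → q) → □◇(p → q)), 0
2. ◇(p → q), 0
3. ¬□◇(p → q), 0
4. p → q, 1
5. q, 1
6. ¬◇(p → q), 2
7. ¬(p → q), 2
8. p, 2
9. ¬q, 2
Accessibility: 0R0, 0R1, 0R2, 1R1, 2R2
The negation has an open branch (countermodel exists).

Invalid (countermodel exists)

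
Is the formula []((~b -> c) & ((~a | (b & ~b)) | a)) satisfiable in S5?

Satisfiable

1. []((~b -> c) & ((~a | (b & ~b)) | a)), w0
2. (~b -> c) & ((~a | (b & ~b)) | a), w0   [[]-rule on 1 via w0Rw0]
3. ~b -> c, w0   [&-rule on 2]
4. (~a | (b & ~b)) | a, w0   [&-rule on 2]
5. c, w0   [->-rule on 3 (branches; this branch)]
6. a, w0   [|-rule on 4 (branches; this branch)]
Accessibility: w0Rw0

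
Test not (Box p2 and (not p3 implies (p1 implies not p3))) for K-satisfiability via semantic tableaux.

1. not (Box p2 and (not p3 implies (p1 implies not p3))), 0
2. not Box p2, 0   [neg-and-rule on 1 (branches; this branch)]
3. not p2, 1   [neg-Box-rule on 2: fresh world 1, 0R1]
Accessibility: 0R1

Satisfiable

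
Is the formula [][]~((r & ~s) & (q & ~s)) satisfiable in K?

Yes, satisfiable

1. [][]~((r & ~s) & (q & ~s)), u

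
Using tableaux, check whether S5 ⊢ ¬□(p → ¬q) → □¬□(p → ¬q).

Yes, valid

Tableau for the negation ¬(¬□(p → ¬q) → □¬□(p → ¬q)):
1. ¬(¬□(p → ¬q) → □¬□(p → ¬q)), u
2. ¬□(p → ¬q), u
3. ¬□¬□(p → ¬q), u
4. ¬(p → ¬q), v
5. p, v
6. q, v
7. □(p → ¬q), w
8. p → ¬q, u
9. p → ¬q, v
10. p → ¬q, w
11. ¬q, u
12. ¬q, v
Accessibility: uRu, uRv, uRw, vRu, vRv, vRw, wRu, wRv, wRw
Branch closes: q and ¬q both at v.
All branches of the negation close; one closing branch shown above.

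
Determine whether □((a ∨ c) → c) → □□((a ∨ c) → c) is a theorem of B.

Not valid

Tableau for the negation ¬(□((a ∨ c) → c) → □□((a ∨ c) → c)):
1. ¬(□((a ∨ c) → c) → □□((a ∨ c) → c)), 0
2. □((a ∨ c) → c), 0
3. ¬□□((a ∨ c) → c), 0
4. (a ∨ c) → c, 0
5. c, 0
6. ¬□((a ∨ c) → c), 1
7. (a ∨ c) → c, 1
8. c, 1
9. ¬((a ∨ c) → c), 2
10. a ∨ c, 2
11. ¬c, 2
12. a, 2
Accessibility: 0R0, 0R1, 1R0, 1R1, 1R2, 2R1, 2R2
The negation has an open branch (countermodel exists).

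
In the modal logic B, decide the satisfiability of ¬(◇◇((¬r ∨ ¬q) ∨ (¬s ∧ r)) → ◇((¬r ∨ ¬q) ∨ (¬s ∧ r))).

Satisfiable

1. ¬(◇◇((¬r ∨ ¬q) ∨ (¬s ∧ r)) → ◇((¬r ∨ ¬q) ∨ (¬s ∧ r))), 0
2. ◇◇((¬r ∨ ¬q) ∨ (¬s ∧ r)), 0   [¬→-rule on 1]
3. ¬◇((¬r ∨ ¬q) ∨ (¬s ∧ r)), 0   [¬→-rule on 1]
4. ¬((¬r ∨ ¬q) ∨ (¬s ∧ r)), 0   [¬◇-rule on 3 via 0R0]
5. ¬(¬r ∨ ¬q), 0   [¬∨-rule on 4]
6. ¬(¬s ∧ r), 0   [¬∨-rule on 4]
7. r, 0   [¬∨-rule on 5]
8. q, 0   [¬∨-rule on 5]
9. s, 0   [¬∧-rule on 6 (branches; this branch)]
10. ◇((¬r ∨ ¬q) ∨ (¬s ∧ r)), 1   [◇-rule on 2: fresh world 1, 0R1]
11. ¬((¬r ∨ ¬q) ∨ (¬s ∧ r)), 1   [¬◇-rule on 3 via 0R1]
12. ¬(¬r ∨ ¬q), 1   [¬∨-rule on 11]
13. ¬(¬s ∧ r), 1   [¬∨-rule on 11]
14. r, 1   [¬∨-rule on 12]
15. q, 1   [¬∨-rule on 12]
16. s, 1   [¬∧-rule on 13 (branches; this branch)]
17. (¬r ∨ ¬q) ∨ (¬s ∧ r), 2   [◇-rule on 10: fresh world 2, 1R2]
18. ¬s ∧ r, 2   [∨-rule on 17 (branches; this branch)]
19. ¬s, 2   [∧-rule on 18]
20. r, 2   [∧-rule on 18]
Accessibility: 0R0, 0R1, 1R0, 1R1, 1R2, 2R1, 2R2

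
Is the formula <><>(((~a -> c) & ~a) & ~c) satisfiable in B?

No, unsatisfiable

1. <><>(((~a -> c) & ~a) & ~c), w0
2. <>(((~a -> c) & ~a) & ~c), w1
3. ((~a -> c) & ~a) & ~c, w2
4. (~a -> c) & ~a, w2
5. ~c, w2
6. ~a -> c, w2
7. ~a, w2
8. c, w2
Accessibility: w0Rw0, w0Rw1, w1Rw0, w1Rw1, w1Rw2, w2Rw1, w2Rw2
Branch closes: c and ~c both at w2.
Every branch closes; the branch above is one of them.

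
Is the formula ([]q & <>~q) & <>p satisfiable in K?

1. ([]q & <>~q) & <>p, w0
2. []q & <>~q, w0
3. <>p, w0
4. []q, w0
5. <>~q, w0
6. p, w1
7. q, w1
8. ~q, w2
9. q, w2
Accessibility: w0Rw1, w0Rw2
Branch closes: q and ~q both at w2.
All branches of the tableau close; one closing branch shown above.

Unsatisfiable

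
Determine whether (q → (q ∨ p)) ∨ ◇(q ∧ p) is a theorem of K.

Valid in K

Tableau for the negation ¬((q → (q ∨ p)) ∨ ◇(q ∧ p)):
1. ¬((q → (q ∨ p)) ∨ ◇(q ∧ p)), u
2. ¬(q → (q ∨ p)), u
3. ¬◇(q ∧ p), u
4. q, u
5. ¬(q ∨ p), u
6. ¬q, u
7. ¬p, u
Branch closes: q and ¬q both at u.
All branches of the negation close; one closing branch shown above.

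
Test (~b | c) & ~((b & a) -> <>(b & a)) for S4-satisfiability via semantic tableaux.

1. (~b | c) & ~((b & a) -> <>(b & a)), u
2. ~b | c, u
3. ~((b & a) -> <>(b & a)), u
4. b & a, u
5. ~<>(b & a), u
6. b, u
7. a, u
8. ~(b & a), u
9. c, u
10. ~a, u
Accessibility: uRu
Branch closes: a and ~a both at u.
Every branch closes; the branch above is one of them.

Unsatisfiable (every branch closes)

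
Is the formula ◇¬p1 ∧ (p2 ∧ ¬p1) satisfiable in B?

1. ◇¬p1 ∧ (p2 ∧ ¬p1), u
2. ◇¬p1, u
3. p2 ∧ ¬p1, u
4. p2, u
5. ¬p1, u
6. ¬p1, v
Accessibility: uRu, uRv, vRu, vRv

Satisfiable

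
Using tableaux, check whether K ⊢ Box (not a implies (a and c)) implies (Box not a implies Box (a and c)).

Valid

Tableau for the negation not (Box (not a implies (a and c)) implies (Box not a implies Box (a and c))):
1. not (Box (not a implies (a and c)) implies (Box not a implies Box (a and c))), w0
2. Box (not a implies (a and c)), w0   [neg-implies-rule on 1]
3. not (Box not a implies Box (a and c)), w0   [neg-implies-rule on 1]
4. Box not a, w0   [neg-implies-rule on 3]
5. not Box (a and c), w0   [neg-implies-rule on 3]
6. not (a and c), w1   [neg-Box-rule on 5: fresh world w1, w0Rw1]
7. not a implies (a and c), w1   [Box-rule on 2 via w0Rw1]
8. not a, w1   [Box-rule on 4 via w0Rw1]
9. not c, w1   [neg-and-rule on 6 (branches; this branch)]
10. a and c, w1   [implies-rule on 7 (branches; this branch)]
11. a, w1   [and-rule on 10]
12. c, w1   [and-rule on 10]
Accessibility: w0Rw1
Branch closes: a and not a both at w1.
Every branch of the negation's tableau closes; the branch above is one of them.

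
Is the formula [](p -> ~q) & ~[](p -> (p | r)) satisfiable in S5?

1. [](p -> ~q) & ~[](p -> (p | r)), w0
2. [](p -> ~q), w0   [&-rule on 1]
3. ~[](p -> (p | r)), w0   [&-rule on 1]
4. p -> ~q, w0   [[]-rule on 2 via w0Rw0]
5. ~q, w0   [->-rule on 4 (branches; this branch)]
6. ~(p -> (p | r)), w1   [~[]-rule on 3: fresh world w1, w0Rw1]
7. p, w1   [~->-rule on 6]
8. ~(p | r), w1   [~->-rule on 6]
9. ~p, w1   [~|-rule on 8]
10. ~r, w1   [~|-rule on 8]
Accessibility: w0Rw0, w0Rw1, w1Rw0, w1Rw1
Branch closes: p and ~p both at w1.
All branches of the tableau close; one closing branch shown above.

Unsatisfiable (every branch closes)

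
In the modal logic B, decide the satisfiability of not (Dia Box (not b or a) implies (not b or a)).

No, unsatisfiable

1. not (Dia Box (not b or a) implies (not b or a)), 0
2. Dia Box (not b or a), 0
3. not (not b or a), 0
4. b, 0
5. not a, 0
6. Box (not b or a), 1
7. not b or a, 0
8. not b or a, 1
9. a, 0
Accessibility: 0R0, 0R1, 1R0, 1R1
Branch closes: a and not a both at 0.
(One branch shown.) All branches close.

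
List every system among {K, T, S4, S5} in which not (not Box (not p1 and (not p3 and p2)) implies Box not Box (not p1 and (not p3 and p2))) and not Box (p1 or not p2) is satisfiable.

S4-tableau for the formula:
1. not (not Box (not p1 and (not p3 and p2)) implies Box not Box (not p1 and (not p3 and p2))) and not Box (p1 or not p2), w0
2. not (not Box (not p1 and (not p3 and p2)) implies Box not Box (not p1 and (not p3 and p2))), w0
3. not Box (p1 or not p2), w0
4. not Box (not p1 and (not p3 and p2)), w0
5. not Box not Box (not p1 and (not p3 and p2)), w0
6. not (p1 or not p2), w1
7. not p1, w1
8. p2, w1
9. not (not p1 and (not p3 and p2)), w2
10. not (not p3 and p2), w2
11. not p2, w2
12. Box (not p1 and (not p3 and p2)), w3
13. not p1 and (not p3 and p2), w3
14. not p1, w3
15. not p3 and p2, w3
16. not p3, w3
17. p2, w3
Accessibility: w0Rw0, w0Rw1, w0Rw2, w0Rw3, w1Rw1, w2Rw2, w3Rw3
Complete open branch: satisfiable in S4, hence also in K, T (this S4-model is also a K-model and a T-model).
S5-tableau for the formula:
1. not (not Box (not p1 and (not p3 and p2)) implies Box not Box (not p1 and (not p3 and p2))) and not Box (p1 or not p2), w0
2. not (not Box (not p1 and (not p3 and p2)) implies Box not Box (not p1 and (not p3 and p2))), w0
3. not Box (p1 or not p2), w0
4. not Box (not p1 and (not p3 and p2)), w0
5. not Box not Box (not p1 and (not p3 and p2)), w0
6. not (p1 or not p2), w1
7. not p1, w1
8. p2, w1
9. not (not p1 and (not p3 and p2)), w2
10. not (not p3 and p2), w2
11. not p2, w2
12. Box (not p1 and (not p3 and p2)), w3
13. not p1 and (not p3 and p2), w0
14. not p1, w0
15. not p3 and p2, w0
16. not p3, w0
17. p2, w0
18. not p1 and (not p3 and p2), w1
19. not p3 and p2, w1
20. not p3, w1
21. not p1 and (not p3 and p2), w2
22. not p1, w2
23. not p3 and p2, w2
24. not p3, w2
25. p2, w2
Accessibility: w0Rw0, w0Rw1, w0Rw2, w0Rw3, w1Rw0, w1Rw1, w1Rw2, w1Rw3, w2Rw0, w2Rw1, w2Rw2, w2Rw3, w3Rw0, w3Rw1, w3Rw2, w3Rw3
Branch closes: p2 and not p2 both at w2.
Every branch closes (one shown): unsatisfiable in S5.

K, T, S4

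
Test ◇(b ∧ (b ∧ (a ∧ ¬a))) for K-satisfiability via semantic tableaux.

1. ◇(b ∧ (b ∧ (a ∧ ¬a))), u
2. b ∧ (b ∧ (a ∧ ¬a)), v
3. b, v
4. b ∧ (a ∧ ¬a), v
5. a ∧ ¬a, v
6. a, v
7. ¬a, v
Accessibility: uRv
Branch closes: a and ¬a both at v.
Every branch closes; the branch above is one of them.

No, unsatisfiable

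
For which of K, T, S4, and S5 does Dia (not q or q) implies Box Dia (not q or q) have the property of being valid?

T, S4, S5

T-tableau for the negation not (Dia (not q or q) implies Box Dia (not q or q)):
1. not (Dia (not q or q) implies Box Dia (not q or q)), w0
2. Dia (not q or q), w0   [neg-implies-rule on 1]
3. not Box Dia (not q or q), w0   [neg-implies-rule on 1]
4. not q or q, w1   [Dia-rule on 2: fresh world w1, w0Rw1]
5. q, w1   [or-rule on 4 (branches; this branch)]
6. not Dia (not q or q), w2   [neg-Box-rule on 3: fresh world w2, w0Rw2]
7. not (not q or q), w2   [neg-Dia-rule on 6 via w2Rw2]
8. q, w2   [neg-or-rule on 7]
9. not q, w2   [neg-or-rule on 7]
Accessibility: w0Rw0, w0Rw1, w0Rw2, w1Rw1, w2Rw2
Branch closes: q and not q both at w2.
Every branch closes (one shown): valid in T, hence also in S4, S5 (every theorem of T is a theorem of S4 and S5).
K-tableau for the negation not (Dia (not q or q) implies Box Dia (not q or q)):
1. not (Dia (not q or q) implies Box Dia (not q or q)), w0
2. Dia (not q or q), w0   [neg-implies-rule on 1]
3. not Box Dia (not q or q), w0   [neg-implies-rule on 1]
4. not q or q, w1   [Dia-rule on 2: fresh world w1, w0Rw1]
5. q, w1   [or-rule on 4 (branches; this branch)]
6. not Dia (not q or q), w2   [neg-Box-rule on 3: fresh world w2, w0Rw2]
Accessibility: w0Rw1, w0Rw2
Complete open branch: countermodel on a K-frame, so not valid in K.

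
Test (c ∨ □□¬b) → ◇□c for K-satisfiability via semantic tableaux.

1. (c ∨ □□¬b) → ◇□c, w0
2. ◇□c, w0
3. □c, w1
Accessibility: w0Rw1

Satisfiable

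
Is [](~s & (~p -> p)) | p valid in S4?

No, not valid

Tableau for the negation ~([](~s & (~p -> p)) | p):
1. ~([](~s & (~p -> p)) | p), w0
2. ~[](~s & (~p -> p)), w0
3. ~p, w0
4. ~(~s & (~p -> p)), w1
5. ~(~p -> p), w1
6. ~p, w1
Accessibility: w0Rw0, w0Rw1, w1Rw1
The negation has an open branch (countermodel exists).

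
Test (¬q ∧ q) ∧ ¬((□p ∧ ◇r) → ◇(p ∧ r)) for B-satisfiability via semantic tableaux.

Unsatisfiable

1. (¬q ∧ q) ∧ ¬((□p ∧ ◇r) → ◇(p ∧ r)), u
2. ¬q ∧ q, u
3. ¬((□p ∧ ◇r) → ◇(p ∧ r)), u
4. ¬q, u
5. q, u
Accessibility: uRu
Branch closes: q and ¬q both at u.
(One branch shown.) All branches close.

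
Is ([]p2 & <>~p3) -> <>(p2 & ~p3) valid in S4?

Yes, valid

Tableau for the negation ~(([]p2 & <>~p3) -> <>(p2 & ~p3)):
1. ~(([]p2 & <>~p3) -> <>(p2 & ~p3)), 0
2. []p2 & <>~p3, 0
3. ~<>(p2 & ~p3), 0
4. []p2, 0
5. <>~p3, 0
6. ~(p2 & ~p3), 0
7. p2, 0
8. p3, 0
9. ~p3, 1
10. ~(p2 & ~p3), 1
11. p2, 1
12. p3, 1
Accessibility: 0R0, 0R1, 1R1
Branch closes: p3 and ~p3 both at 1.
All branches of the negation close; one closing branch shown above.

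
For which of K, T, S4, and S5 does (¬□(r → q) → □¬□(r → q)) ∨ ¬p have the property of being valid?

S5

S4-tableau for the negation ¬((¬□(r → q) → □¬□(r → q)) ∨ ¬p):
1. ¬((¬□(r → q) → □¬□(r → q)) ∨ ¬p), u
2. ¬(¬□(r → q) → □¬□(r → q)), u
3. p, u
4. ¬□(r → q), u
5. ¬□¬□(r → q), u
6. ¬(r → q), v
7. r, v
8. ¬q, v
9. □(r → q), w
10. r → q, w
11. q, w
Accessibility: uRu, uRv, uRw, vRv, wRw
Complete open branch: countermodel on an S4-frame, so not valid in S4, nor in K, T (the same frame is also a K-frame and a T-frame).
S5-tableau for the negation ¬((¬□(r → q) → □¬□(r → q)) ∨ ¬p):
1. ¬((¬□(r → q) → □¬□(r → q)) ∨ ¬p), u
2. ¬(¬□(r → q) → □¬□(r → q)), u
3. p, u
4. ¬□(r → q), u
5. ¬□¬□(r → q), u
6. ¬(r → q), v
7. r, v
8. ¬q, v
9. □(r → q), w
10. r → q, u
11. r → q, v
12. r → q, w
13. q, u
14. q, v
Accessibility: uRu, uRv, uRw, vRu, vRv, vRw, wRu, wRv, wRw
Branch closes: q and ¬q both at v.
Every branch closes (one shown): valid in S5.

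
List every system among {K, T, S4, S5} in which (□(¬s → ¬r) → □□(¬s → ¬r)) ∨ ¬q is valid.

T-tableau for the negation ¬((□(¬s → ¬r) → □□(¬s → ¬r)) ∨ ¬q):
1. ¬((□(¬s → ¬r) → □□(¬s → ¬r)) ∨ ¬q), u
2. ¬(□(¬s → ¬r) → □□(¬s → ¬r)), u   [¬∨-rule on 1]
3. q, u   [¬∨-rule on 1]
4. □(¬s → ¬r), u   [¬→-rule on 2]
5. ¬□□(¬s → ¬r), u   [¬→-rule on 2]
6. ¬s → ¬r, u   [□-rule on 4 via uRu]
7. ¬r, u   [→-rule on 6 (branches; this branch)]
8. ¬□(¬s → ¬r), v   [¬□-rule on 5: fresh world v, uRv]
9. ¬s → ¬r, v   [□-rule on 4 via uRv]
10. ¬r, v   [→-rule on 9 (branches; this branch)]
11. ¬(¬s → ¬r), w   [¬□-rule on 8: fresh world w, vRw]
12. ¬s, w   [¬→-rule on 11]
13. r, w   [¬→-rule on 11]
Accessibility: uRu, uRv, vRv, vRw, wRw
Complete open branch: countermodel on a T-frame, so not valid in T, nor in K (the same frame is also a K-frame).
S4-tableau for the negation ¬((□(¬s → ¬r) → □□(¬s → ¬r)) ∨ ¬q):
1. ¬((□(¬s → ¬r) → □□(¬s → ¬r)) ∨ ¬q), u
2. ¬(□(¬s → ¬r) → □□(¬s → ¬r)), u   [¬∨-rule on 1]
3. q, u   [¬∨-rule on 1]
4. □(¬s → ¬r), u   [¬→-rule on 2]
5. ¬□□(¬s → ¬r), u   [¬→-rule on 2]
6. ¬s → ¬r, u   [□-rule on 4 via uRu]
7. ¬r, u   [→-rule on 6 (branches; this branch)]
8. ¬□(¬s → ¬r), v   [¬□-rule on 5: fresh world v, uRv]
9. ¬s → ¬r, v   [□-rule on 4 via uRv]
10. ¬r, v   [→-rule on 9 (branches; this branch)]
11. ¬(¬s → ¬r), w   [¬□-rule on 8: fresh world w, vRw]
12. ¬s, w   [¬→-rule on 11]
13. r, w   [¬→-rule on 11]
14. ¬s → ¬r, w   [□-rule on 4 via uRw]
15. ¬r, w   [→-rule on 14 (branches; this branch)]
Accessibility: uRu, uRv, uRw, vRv, vRw, wRw
Branch closes: r and ¬r both at w.
Every branch closes (one shown): valid in S4, hence also in S5 (every theorem of S4 is a theorem of S5).

S4, S5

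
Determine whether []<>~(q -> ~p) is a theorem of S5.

Tableau for the negation ~[]<>~(q -> ~p):
1. ~[]<>~(q -> ~p), u
2. ~<>~(q -> ~p), v
3. q -> ~p, u
4. q -> ~p, v
5. ~p, u
6. ~p, v
Accessibility: uRu, uRv, vRu, vRv
The negation has an open branch (countermodel exists).

No, not valid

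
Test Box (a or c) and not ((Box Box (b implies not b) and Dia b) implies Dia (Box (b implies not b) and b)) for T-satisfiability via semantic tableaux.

Unsatisfiable

1. Box (a or c) and not ((Box Box (b implies not b) and Dia b) implies Dia (Box (b implies not b) and b)), 0
2. Box (a or c), 0
3. not ((Box Box (b implies not b) and Dia b) implies Dia (Box (b implies not b) and b)), 0
4. Box Box (b implies not b) and Dia b, 0
5. not Dia (Box (b implies not b) and b), 0
6. Box Box (b implies not b), 0
7. Dia b, 0
8. a or c, 0
9. not (Box (b implies not b) and b), 0
10. Box (b implies not b), 0
11. b implies not b, 0
12. c, 0
13. not b, 0
14. b, 1
15. a or c, 1
16. not (Box (b implies not b) and b), 1
17. Box (b implies not b), 1
18. b implies not b, 1
19. c, 1
20. not Box (b implies not b), 1
21. not b, 1
Accessibility: 0R0, 0R1, 1R1
Branch closes: b and not b both at 1.
(One branch shown.) All branches close.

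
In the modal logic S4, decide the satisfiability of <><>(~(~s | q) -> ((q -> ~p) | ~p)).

Yes, satisfiable

1. <><>(~(~s | q) -> ((q -> ~p) | ~p)), u
2. <>(~(~s | q) -> ((q -> ~p) | ~p)), v
3. ~(~s | q) -> ((q -> ~p) | ~p), w
4. (q -> ~p) | ~p, w
5. ~p, w
Accessibility: uRu, uRv, uRw, vRv, vRw, wRw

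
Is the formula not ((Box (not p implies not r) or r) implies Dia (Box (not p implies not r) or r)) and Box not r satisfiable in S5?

1. not ((Box (not p implies not r) or r) implies Dia (Box (not p implies not r) or r)) and Box not r, u
2. not ((Box (not p implies not r) or r) implies Dia (Box (not p implies not r) or r)), u
3. Box not r, u
4. Box (not p implies not r) or r, u
5. not Dia (Box (not p implies not r) or r), u
6. not r, u
7. not (Box (not p implies not r) or r), u
8. not Box (not p implies not r), u
9. Box (not p implies not r), u
10. not p implies not r, u
11. not (not p implies not r), v
12. not p, v
13. r, v
14. not r, v
Accessibility: uRu, uRv, vRu, vRv
Branch closes: r and not r both at v.
(One branch shown.) All branches close.

Unsatisfiable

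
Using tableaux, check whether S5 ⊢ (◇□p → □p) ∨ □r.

Tableau for the negation ¬((◇□p → □p) ∨ □r):
1. ¬((◇□p → □p) ∨ □r), 0
2. ¬(◇□p → □p), 0
3. ¬□r, 0
4. ◇□p, 0
5. ¬□p, 0
6. ¬r, 1
7. □p, 2
8. p, 0
9. p, 1
10. p, 2
11. ¬p, 3
12. p, 3
Accessibility: 0R0, 0R1, 0R2, 0R3, 1R0, 1R1, 1R2, 1R3, 2R0, 2R1, 2R2, 2R3, 3R0, 3R1, 3R2, 3R3
Branch closes: p and ¬p both at 3.
All branches of the negation close; one closing branch shown above.

Valid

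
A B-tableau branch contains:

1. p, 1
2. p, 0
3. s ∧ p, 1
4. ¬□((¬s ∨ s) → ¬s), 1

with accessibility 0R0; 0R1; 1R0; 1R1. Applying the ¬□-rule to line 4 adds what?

a fresh world 2 with 1R2, and ¬((¬s ∨ s) → ¬s) at 2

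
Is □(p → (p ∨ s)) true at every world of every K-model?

Tableau for the negation ¬□(p → (p ∨ s)):
1. ¬□(p → (p ∨ s)), u
2. ¬(p → (p ∨ s)), v
3. p, v
4. ¬(p ∨ s), v
5. ¬p, v
6. ¬s, v
Accessibility: uRv
Branch closes: p and ¬p both at v.
Every branch of the negation's tableau closes; the branch above is one of them.

Valid in K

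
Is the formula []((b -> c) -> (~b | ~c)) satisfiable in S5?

Satisfiable (open branch found)

1. []((b -> c) -> (~b | ~c)), w0
2. (b -> c) -> (~b | ~c), w0
3. ~b | ~c, w0
4. ~c, w0
Accessibility: w0Rw0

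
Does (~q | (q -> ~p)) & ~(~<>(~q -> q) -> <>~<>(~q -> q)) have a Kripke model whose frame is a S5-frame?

1. (~q | (q -> ~p)) & ~(~<>(~q -> q) -> <>~<>(~q -> q)), u
2. ~q | (q -> ~p), u
3. ~(~<>(~q -> q) -> <>~<>(~q -> q)), u
4. ~<>(~q -> q), u
5. ~<>~<>(~q -> q), u
6. ~(~q -> q), u
7. ~q, u
8. <>(~q -> q), u
9. q -> ~p, u
10. ~p, u
11. ~q -> q, v
12. ~(~q -> q), v
13. ~q, v
14. <>(~q -> q), v
15. q, v
Accessibility: uRu, uRv, vRu, vRv
Branch closes: q and ~q both at v.
Every branch closes; the branch above is one of them.

Unsatisfiable (every branch closes)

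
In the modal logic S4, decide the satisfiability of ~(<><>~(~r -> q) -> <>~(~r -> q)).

No, unsatisfiable

1. ~(<><>~(~r -> q) -> <>~(~r -> q)), u
2. <><>~(~r -> q), u   [~->-rule on 1]
3. ~<>~(~r -> q), u   [~->-rule on 1]
4. ~r -> q, u   [~<>-rule on 3 via uRu]
5. q, u   [->-rule on 4 (branches; this branch)]
6. <>~(~r -> q), v   [<>-rule on 2: fresh world v, uRv]
7. ~r -> q, v   [~<>-rule on 3 via uRv]
8. q, v   [->-rule on 7 (branches; this branch)]
9. ~(~r -> q), w   [<>-rule on 6: fresh world w, vRw]
10. ~r, w   [~->-rule on 9]
11. ~q, w   [~->-rule on 9]
12. ~r -> q, w   [~<>-rule on 3 via uRw]
13. q, w   [->-rule on 12 (branches; this branch)]
Accessibility: uRu, uRv, uRw, vRv, vRw, wRw
Branch closes: q and ~q both at w.
(One branch shown.) All branches close.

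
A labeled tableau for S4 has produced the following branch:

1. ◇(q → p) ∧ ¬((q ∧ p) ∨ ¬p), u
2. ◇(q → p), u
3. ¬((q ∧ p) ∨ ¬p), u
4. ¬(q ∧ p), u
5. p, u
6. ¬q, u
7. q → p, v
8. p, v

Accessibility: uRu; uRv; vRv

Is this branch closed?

No atom appears with both signs at the same world.

Not closed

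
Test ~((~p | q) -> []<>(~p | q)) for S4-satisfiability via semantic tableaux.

1. ~((~p | q) -> []<>(~p | q)), 0
2. ~p | q, 0
3. ~[]<>(~p | q), 0
4. q, 0
5. ~<>(~p | q), 1
6. ~(~p | q), 1
7. p, 1
8. ~q, 1
Accessibility: 0R0, 0R1, 1R1

Satisfiable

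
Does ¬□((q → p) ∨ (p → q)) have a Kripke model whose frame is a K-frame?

Unsatisfiable

1. ¬□((q → p) ∨ (p → q)), u
2. ¬((q → p) ∨ (p → q)), v
3. ¬(q → p), v
4. ¬(p → q), v
5. q, v
6. ¬p, v
7. p, v
8. ¬q, v
Accessibility: uRv
Branch closes: p and ¬p both at v.
Every branch closes; the branch above is one of them.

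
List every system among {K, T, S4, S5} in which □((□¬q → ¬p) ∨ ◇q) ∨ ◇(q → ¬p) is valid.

T, S4, S5

K-tableau for the negation ¬(□((□¬q → ¬p) ∨ ◇q) ∨ ◇(q → ¬p)):
1. ¬(□((□¬q → ¬p) ∨ ◇q) ∨ ◇(q → ¬p)), 0
2. ¬□((□¬q → ¬p) ∨ ◇q), 0   [¬∨-rule on 1]
3. ¬◇(q → ¬p), 0   [¬∨-rule on 1]
4. ¬((□¬q → ¬p) ∨ ◇q), 1   [¬□-rule on 2: fresh world 1, 0R1]
5. ¬(□¬q → ¬p), 1   [¬∨-rule on 4]
6. ¬◇q, 1   [¬∨-rule on 4]
7. □¬q, 1   [¬→-rule on 5]
8. p, 1   [¬→-rule on 5]
9. ¬(q → ¬p), 1   [¬◇-rule on 3 via 0R1]
10. q, 1   [¬→-rule on 9]
Accessibility: 0R1
Complete open branch: countermodel on a K-frame, so not valid in K.
T-tableau for the negation ¬(□((□¬q → ¬p) ∨ ◇q) ∨ ◇(q → ¬p)):
1. ¬(□((□¬q → ¬p) ∨ ◇q) ∨ ◇(q → ¬p)), 0
2. ¬□((□¬q → ¬p) ∨ ◇q), 0   [¬∨-rule on 1]
3. ¬◇(q → ¬p), 0   [¬∨-rule on 1]
4. ¬(q → ¬p), 0   [¬◇-rule on 3 via 0R0]
5. q, 0   [¬→-rule on 4]
6. p, 0   [¬→-rule on 4]
7. ¬((□¬q → ¬p) ∨ ◇q), 1   [¬□-rule on 2: fresh world 1, 0R1]
8. ¬(□¬q → ¬p), 1   [¬∨-rule on 7]
9. ¬◇q, 1   [¬∨-rule on 7]
10. □¬q, 1   [¬→-rule on 8]
11. p, 1   [¬→-rule on 8]
12. ¬(q → ¬p), 1   [¬◇-rule on 3 via 0R1]
13. q, 1   [¬→-rule on 12]
14. ¬q, 1   [¬◇-rule on 9 via 1R1]
Accessibility: 0R0, 0R1, 1R1
Branch closes: q and ¬q both at 1.
Every branch closes (one shown): valid in T, hence also in S4, S5 (every theorem of T is a theorem of S4 and S5).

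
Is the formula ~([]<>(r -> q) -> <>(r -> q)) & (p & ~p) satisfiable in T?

1. ~([]<>(r -> q) -> <>(r -> q)) & (p & ~p), u
2. ~([]<>(r -> q) -> <>(r -> q)), u
3. p & ~p, u
4. []<>(r -> q), u
5. ~<>(r -> q), u
6. p, u
7. ~p, u
Accessibility: uRu
Branch closes: p and ~p both at u.
Every branch closes; the branch above is one of them.

Unsatisfiable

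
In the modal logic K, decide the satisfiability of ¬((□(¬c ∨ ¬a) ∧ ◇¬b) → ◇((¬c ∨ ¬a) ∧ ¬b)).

Unsatisfiable

1. ¬((□(¬c ∨ ¬a) ∧ ◇¬b) → ◇((¬c ∨ ¬a) ∧ ¬b)), u
2. □(¬c ∨ ¬a) ∧ ◇¬b, u   [¬→-rule on 1]
3. ¬◇((¬c ∨ ¬a) ∧ ¬b), u   [¬→-rule on 1]
4. □(¬c ∨ ¬a), u   [∧-rule on 2]
5. ◇¬b, u   [∧-rule on 2]
6. ¬b, v   [◇-rule on 5: fresh world v, uRv]
7. ¬((¬c ∨ ¬a) ∧ ¬b), v   [¬◇-rule on 3 via uRv]
8. ¬c ∨ ¬a, v   [□-rule on 4 via uRv]
9. ¬(¬c ∨ ¬a), v   [¬∧-rule on 7 (branches; this branch)]
10. c, v   [¬∨-rule on 9]
11. a, v   [¬∨-rule on 9]
12. ¬a, v   [∨-rule on 8 (branches; this branch)]
Accessibility: uRv
Branch closes: a and ¬a both at v.
Every branch closes; the branch above is one of them.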